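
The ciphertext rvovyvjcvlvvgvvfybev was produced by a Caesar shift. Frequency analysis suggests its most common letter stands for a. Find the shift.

The most frequent ciphertext letter is v (appears 9 times).
v is position 21; a is position 0.
Shift = 21.

21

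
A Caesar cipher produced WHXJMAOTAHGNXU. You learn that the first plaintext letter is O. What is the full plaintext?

OZPBESGLSZYFPM

From the crib: W(22)−O(14)=8, so the shift is 8.
Subtract 8 from each ciphertext letter:
W(22): 22−8=14 → O
H(7): 7−8=-1≡25 → Z
X(23): 23−8=15 → P
J(9): 9−8=1 → B
M(12): 12−8=4 → E
A(0): 0−8=-8≡18 → S
O(14): 14−8=6 → G
T(19): 19−8=11 → L
A(0): 0−8=-8≡18 → S
H(7): 7−8=-1≡25 → Z
G(6): 6−8=-2≡24 → Y
N(13): 13−8=5 → F
X(23): 23−8=15 → P
U(20): 20−8=12 → M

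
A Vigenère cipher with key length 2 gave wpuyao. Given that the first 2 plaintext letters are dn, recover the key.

tc

Subtract each crib letter from the matching ciphertext letter (mod 26):
w(22)−d(3)=19 → t
p(15)−n(13)=2 → c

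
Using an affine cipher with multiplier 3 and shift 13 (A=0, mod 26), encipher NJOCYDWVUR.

AODTHWBYVM

N(13): 3·13+13=52≡0 → A
J(9): 3·9+13=40≡14 → O
O(14): 3·14+13=55≡3 → D
C(2): 3·2+13=19 → T
Y(24): 3·24+13=85≡7 → H
D(3): 3·3+13=22 → W
W(22): 3·22+13=79≡1 → B
V(21): 3·21+13=76≡24 → Y
U(20): 3·20+13=73≡21 → V
R(17): 3·17+13=64≡12 → M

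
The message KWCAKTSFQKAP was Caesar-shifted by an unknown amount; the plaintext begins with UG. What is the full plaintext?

From the crib: K(10)−U(20)=-10≡16, so the shift is 16.
Subtract 16 from each ciphertext letter:
K(10): 10−16=-6≡20 → U
W(22): 22−16=6 → G
C(2): 2−16=-14≡12 → M
A(0): 0−16=-16≡10 → K
K(10): 10−16=-6≡20 → U
T(19): 19−16=3 → D
S(18): 18−16=2 → C
F(5): 5−16=-11≡15 → P
Q(16): 16−16=0 → A
K(10): 10−16=-6≡20 → U
A(0): 0−16=-16≡10 → K
P(15): 15−16=-1≡25 → Z

UGMKUDCPAUKZ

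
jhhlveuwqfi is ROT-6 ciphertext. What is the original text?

dbbfpyoqkzc

j(9): 9−6=3 → d
h(7): 7−6=1 → b
h(7): 7−6=1 → b
l(11): 11−6=5 → f
v(21): 21−6=15 → p
e(4): 4−6=-2≡24 → y
u(20): 20−6=14 → o
w(22): 22−6=16 → q
q(16): 16−6=10 → k
f(5): 5−6=-1≡25 → z
i(8): 8−6=2 → c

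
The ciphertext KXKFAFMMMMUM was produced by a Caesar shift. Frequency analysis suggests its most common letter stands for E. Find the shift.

The most frequent ciphertext letter is M (appears 5 times).
M is position 12; E is position 4.
Shift = 8.

8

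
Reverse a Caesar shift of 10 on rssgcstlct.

r(17): 17−10=7 → h
s(18): 18−10=8 → i
s(18): 18−10=8 → i
g(6): 6−10=-4≡22 → w
c(2): 2−10=-8≡18 → s
s(18): 18−10=8 → i
t(19): 19−10=9 → j
l(11): 11−10=1 → b
c(2): 2−10=-8≡18 → s
t(19): 19−10=9 → j

hiiwsijbsj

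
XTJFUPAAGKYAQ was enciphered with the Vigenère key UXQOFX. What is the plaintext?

Repeat the key across the ciphertext: UXQOFXUXQOFXU
X(23)−U(20): 3 → D
T(19)−X(23): -4≡22 → W
J(9)−Q(16): -7≡19 → T
F(5)−O(14): -9≡17 → R
U(20)−F(5): 15 → P
P(15)−X(23): -8≡18 → S
A(0)−U(20): -20≡6 → G
A(0)−X(23): -23≡3 → D
G(6)−Q(16): -10≡16 → Q
K(10)−O(14): -4≡22 → W
Y(24)−F(5): 19 → T
A(0)−X(23): -23≡3 → D
Q(16)−U(20): -4≡22 → W

DWTRPSGDQWTDW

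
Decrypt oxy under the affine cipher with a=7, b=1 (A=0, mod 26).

The inverse of 7 mod 26 is 15, since 7·15=105≡1. Apply D(y)=15·(y−1) mod 26:
o(14): 15·(14−1)=195≡13 → n
x(23): 15·(23−1)=330≡18 → s
y(24): 15·(24−1)=345≡7 → h

nsh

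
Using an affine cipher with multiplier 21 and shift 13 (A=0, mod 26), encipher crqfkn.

dglopa

c(2): 21·2+13=55≡3 → d
r(17): 21·17+13=370≡6 → g
q(16): 21·16+13=349≡11 → l
f(5): 21·5+13=118≡14 → o
k(10): 21·10+13=223≡15 → p
n(13): 21·13+13=286≡0 → a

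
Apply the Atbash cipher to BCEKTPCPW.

B(1) → Y(24)
C(2) → X(23)
E(4) → V(21)
K(10) → P(15)
T(19) → G(6)
P(15) → K(10)
C(2) → X(23)
P(15) → K(10)
W(22) → D(3)

YXVPGKXKD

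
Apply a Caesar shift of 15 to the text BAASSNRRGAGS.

QPPHHCGGVPVH

B(1): 1+15=16 → Q
A(0): 0+15=15 → P
A(0): 0+15=15 → P
S(18): 18+15=33≡7 → H
S(18): 18+15=33≡7 → H
N(13): 13+15=28≡2 → C
R(17): 17+15=32≡6 → G
R(17): 17+15=32≡6 → G
G(6): 6+15=21 → V
A(0): 0+15=15 → P
G(6): 6+15=21 → V
S(18): 18+15=33≡7 → H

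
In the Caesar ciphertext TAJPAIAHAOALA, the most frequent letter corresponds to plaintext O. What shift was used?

12

The most frequent ciphertext letter is A (appears 6 times).
A is position 0; O is position 14.
Shift = -14≡12.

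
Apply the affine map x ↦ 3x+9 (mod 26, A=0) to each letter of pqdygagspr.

cfsdbjblci

p(15): 3·15+9=54≡2 → c
q(16): 3·16+9=57≡5 → f
d(3): 3·3+9=18 → s
y(24): 3·24+9=81≡3 → d
g(6): 3·6+9=27≡1 → b
a(0): 3·0+9=9 → j
g(6): 3·6+9=27≡1 → b
s(18): 3·18+9=63≡11 → l
p(15): 3·15+9=54≡2 → c
r(17): 3·17+9=60≡8 → i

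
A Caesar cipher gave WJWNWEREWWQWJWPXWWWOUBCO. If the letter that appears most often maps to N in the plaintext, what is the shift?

The most frequent ciphertext letter is W (appears 10 times).
W is position 22; N is position 13.
Shift = 9.

9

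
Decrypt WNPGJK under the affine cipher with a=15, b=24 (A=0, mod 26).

MBPEZG

The inverse of 15 mod 26 is 7, since 15·7=105≡1. Apply D(y)=7·(y−24) mod 26:
W(22): 7·(22−24)=-14≡12 → M
N(13): 7·(13−24)=-77≡1 → B
P(15): 7·(15−24)=-63≡15 → P
G(6): 7·(6−24)=-126≡4 → E
J(9): 7·(9−24)=-105≡25 → Z
K(10): 7·(10−24)=-98≡6 → G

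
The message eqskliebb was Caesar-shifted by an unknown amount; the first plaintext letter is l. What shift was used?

From the crib: e(4)−l(11)=-7≡19, so the shift is 19.

19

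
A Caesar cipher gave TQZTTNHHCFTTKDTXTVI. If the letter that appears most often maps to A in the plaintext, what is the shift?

The most frequent ciphertext letter is T (appears 7 times).
T is position 19; A is position 0.
Shift = 19.

19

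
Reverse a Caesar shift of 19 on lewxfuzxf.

l(11): 11−19=-8≡18 → s
e(4): 4−19=-15≡11 → l
w(22): 22−19=3 → d
x(23): 23−19=4 → e
f(5): 5−19=-14≡12 → m
u(20): 20−19=1 → b
z(25): 25−19=6 → g
x(23): 23−19=4 → e
f(5): 5−19=-14≡12 → m

sldembgem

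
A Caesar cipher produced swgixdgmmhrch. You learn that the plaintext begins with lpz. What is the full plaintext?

lpzbqwzffakva

From the crib: s(18)−l(11)=7, so the shift is 7.
Subtract 7 from each ciphertext letter:
s(18): 18−7=11 → l
w(22): 22−7=15 → p
g(6): 6−7=-1≡25 → z
i(8): 8−7=1 → b
x(23): 23−7=16 → q
d(3): 3−7=-4≡22 → w
g(6): 6−7=-1≡25 → z
m(12): 12−7=5 → f
m(12): 12−7=5 → f
h(7): 7−7=0 → a
r(17): 17−7=10 → k
c(2): 2−7=-5≡21 → v
h(7): 7−7=0 → a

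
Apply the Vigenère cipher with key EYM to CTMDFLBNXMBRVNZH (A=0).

Repeat the key across the message: EYMEYMEYMEYMEYME
C(2)+E(4): 6 → G
T(19)+Y(24): 43≡17 → R
M(12)+M(12): 24 → Y
D(3)+E(4): 7 → H
F(5)+Y(24): 29≡3 → D
L(11)+M(12): 23 → X
B(1)+E(4): 5 → F
N(13)+Y(24): 37≡11 → L
X(23)+M(12): 35≡9 → J
M(12)+E(4): 16 → Q
B(1)+Y(24): 25 → Z
R(17)+M(12): 29≡3 → D
V(21)+E(4): 25 → Z
N(13)+Y(24): 37≡11 → L
Z(25)+M(12): 37≡11 → L
H(7)+E(4): 11 → L

GRYHDXFLJQZDZLLL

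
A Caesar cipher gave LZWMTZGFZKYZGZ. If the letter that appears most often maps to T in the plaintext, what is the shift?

The most frequent ciphertext letter is Z (appears 5 times).
Z is position 25; T is position 19.
Shift = 6.

6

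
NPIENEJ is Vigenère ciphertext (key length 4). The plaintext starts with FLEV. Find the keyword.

IEEJ

Subtract each crib letter from the matching ciphertext letter (mod 26):
N(13)−F(5)=8 → I
P(15)−L(11)=4 → E
I(8)−E(4)=4 → E
E(4)−V(21)=-17≡9 → J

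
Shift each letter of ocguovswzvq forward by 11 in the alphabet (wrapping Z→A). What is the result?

o(14): 14+11=25 → z
c(2): 2+11=13 → n
g(6): 6+11=17 → r
u(20): 20+11=31≡5 → f
o(14): 14+11=25 → z
v(21): 21+11=32≡6 → g
s(18): 18+11=29≡3 → d
w(22): 22+11=33≡7 → h
z(25): 25+11=36≡10 → k
v(21): 21+11=32≡6 → g
q(16): 16+11=27≡1 → b

znrfzgdhkgb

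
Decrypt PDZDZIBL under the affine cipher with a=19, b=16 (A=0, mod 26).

PNVNVQRX

The inverse of 19 mod 26 is 11, since 19·11=209≡1. Apply D(y)=11·(y−16) mod 26:
P(15): 11·(15−16)=-11≡15 → P
D(3): 11·(3−16)=-143≡13 → N
Z(25): 11·(25−16)=99≡21 → V
D(3): 11·(3−16)=-143≡13 → N
Z(25): 11·(25−16)=99≡21 → V
I(8): 11·(8−16)=-88≡16 → Q
B(1): 11·(1−16)=-165≡17 → R
L(11): 11·(11−16)=-55≡23 → X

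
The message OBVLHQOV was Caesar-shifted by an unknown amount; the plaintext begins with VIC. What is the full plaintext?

From the crib: O(14)−V(21)=-7≡19, so the shift is 19.
Subtract 19 from each ciphertext letter:
O(14): 14−19=-5≡21 → V
B(1): 1−19=-18≡8 → I
V(21): 21−19=2 → C
L(11): 11−19=-8≡18 → S
H(7): 7−19=-12≡14 → O
Q(16): 16−19=-3≡23 → X
O(14): 14−19=-5≡21 → V
V(21): 21−19=2 → C

VICSOXVC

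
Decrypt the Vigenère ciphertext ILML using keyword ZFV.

Repeat the key across the ciphertext: ZFVZ
I(8)−Z(25): -17≡9 → J
L(11)−F(5): 6 → G
M(12)−V(21): -9≡17 → R
L(11)−Z(25): -14≡12 → M

JGRM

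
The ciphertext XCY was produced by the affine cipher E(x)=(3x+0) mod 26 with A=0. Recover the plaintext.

The inverse of 3 mod 26 is 9, since 3·9=27≡1. Apply D(y)=9·(y−0) mod 26:
X(23): 9·(23−0)=207≡25 → Z
C(2): 9·(2−0)=18 → S
Y(24): 9·(24−0)=216≡8 → I

ZSI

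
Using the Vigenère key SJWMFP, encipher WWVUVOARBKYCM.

OFRGADSAXWDRE

Repeat the key across the message: SJWMFPSJWMFPS
W(22)+S(18): 40≡14 → O
W(22)+J(9): 31≡5 → F
V(21)+W(22): 43≡17 → R
U(20)+M(12): 32≡6 → G
V(21)+F(5): 26≡0 → A
O(14)+P(15): 29≡3 → D
A(0)+S(18): 18 → S
R(17)+J(9): 26≡0 → A
B(1)+W(22): 23 → X
K(10)+M(12): 22 → W
Y(24)+F(5): 29≡3 → D
C(2)+P(15): 17 → R
M(12)+S(18): 30≡4 → E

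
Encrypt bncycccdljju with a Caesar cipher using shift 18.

tfuquuuvdbbm

b(1): 1+18=19 → t
n(13): 13+18=31≡5 → f
c(2): 2+18=20 → u
y(24): 24+18=42≡16 → q
c(2): 2+18=20 → u
c(2): 2+18=20 → u
c(2): 2+18=20 → u
d(3): 3+18=21 → v
l(11): 11+18=29≡3 → d
j(9): 9+18=27≡1 → b
j(9): 9+18=27≡1 → b
u(20): 20+18=38≡12 → m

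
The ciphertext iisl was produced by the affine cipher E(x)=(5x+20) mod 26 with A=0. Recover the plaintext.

iikt

The inverse of 5 mod 26 is 21, since 5·21=105≡1. Apply D(y)=21·(y−20) mod 26:
i(8): 21·(8−20)=-252≡8 → i
i(8): 21·(8−20)=-252≡8 → i
s(18): 21·(18−20)=-42≡10 → k
l(11): 21·(11−20)=-189≡19 → t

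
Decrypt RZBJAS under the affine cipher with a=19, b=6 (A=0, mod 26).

The inverse of 19 mod 26 is 11, since 19·11=209≡1. Apply D(y)=11·(y−6) mod 26:
R(17): 11·(17−6)=121≡17 → R
Z(25): 11·(25−6)=209≡1 → B
B(1): 11·(1−6)=-55≡23 → X
J(9): 11·(9−6)=33≡7 → H
A(0): 11·(0−6)=-66≡12 → M
S(18): 11·(18−6)=132≡2 → C

RBXHMC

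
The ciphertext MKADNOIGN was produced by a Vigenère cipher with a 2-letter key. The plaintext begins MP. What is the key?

Subtract each crib letter from the matching ciphertext letter (mod 26):
M(12)−M(12)=0 → A
K(10)−P(15)=-5≡21 → V

AV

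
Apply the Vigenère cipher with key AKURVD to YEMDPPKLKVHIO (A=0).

YOGUKSKVEMCLO

Repeat the key across the message: AKURVDAKURVDA
Y(24)+A(0): 24 → Y
E(4)+K(10): 14 → O
M(12)+U(20): 32≡6 → G
D(3)+R(17): 20 → U
P(15)+V(21): 36≡10 → K
P(15)+D(3): 18 → S
K(10)+A(0): 10 → K
L(11)+K(10): 21 → V
K(10)+U(20): 30≡4 → E
V(21)+R(17): 38≡12 → M
H(7)+V(21): 28≡2 → C
I(8)+D(3): 11 → L
O(14)+A(0): 14 → O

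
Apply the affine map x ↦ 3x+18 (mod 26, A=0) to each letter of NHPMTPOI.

FNLCXLIQ

N(13): 3·13+18=57≡5 → F
H(7): 3·7+18=39≡13 → N
P(15): 3·15+18=63≡11 → L
M(12): 3·12+18=54≡2 → C
T(19): 3·19+18=75≡23 → X
P(15): 3·15+18=63≡11 → L
O(14): 3·14+18=60≡8 → I
I(8): 3·8+18=42≡16 → Q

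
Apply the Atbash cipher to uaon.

fzlm

u(20) → f(5)
a(0) → z(25)
o(14) → l(11)
n(13) → m(12)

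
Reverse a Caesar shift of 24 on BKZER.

DMBGT

B(1): 1−24=-23≡3 → D
K(10): 10−24=-14≡12 → M
Z(25): 25−24=1 → B
E(4): 4−24=-20≡6 → G
R(17): 17−24=-7≡19 → T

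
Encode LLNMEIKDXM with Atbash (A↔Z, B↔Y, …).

OOMNVRPWCN

L(11) → O(14)
L(11) → O(14)
N(13) → M(12)
M(12) → N(13)
E(4) → V(21)
I(8) → R(17)
K(10) → P(15)
D(3) → W(22)
X(23) → C(2)
M(12) → N(13)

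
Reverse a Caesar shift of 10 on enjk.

e(4): 4−10=-6≡20 → u
n(13): 13−10=3 → d
j(9): 9−10=-1≡25 → z
k(10): 10−10=0 → a

udza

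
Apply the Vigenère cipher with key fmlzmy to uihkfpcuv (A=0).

Repeat the key across the message: fmlzmyfml
u(20)+f(5): 25 → z
i(8)+m(12): 20 → u
h(7)+l(11): 18 → s
k(10)+z(25): 35≡9 → j
f(5)+m(12): 17 → r
p(15)+y(24): 39≡13 → n
c(2)+f(5): 7 → h
u(20)+m(12): 32≡6 → g
v(21)+l(11): 32≡6 → g

zusjrnhgg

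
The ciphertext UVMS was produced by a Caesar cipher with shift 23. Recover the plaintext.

XYPV

U(20): 20−23=-3≡23 → X
V(21): 21−23=-2≡24 → Y
M(12): 12−23=-11≡15 → P
S(18): 18−23=-5≡21 → V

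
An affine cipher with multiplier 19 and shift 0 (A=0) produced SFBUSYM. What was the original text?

QDLMQEC

The inverse of 19 mod 26 is 11, since 19·11=209≡1. Apply D(y)=11·(y−0) mod 26:
S(18): 11·(18−0)=198≡16 → Q
F(5): 11·(5−0)=55≡3 → D
B(1): 11·(1−0)=11 → L
U(20): 11·(20−0)=220≡12 → M
S(18): 11·(18−0)=198≡16 → Q
Y(24): 11·(24−0)=264≡4 → E
M(12): 11·(12−0)=132≡2 → C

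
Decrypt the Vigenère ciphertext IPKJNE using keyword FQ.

DZFTIO

Repeat the key across the ciphertext: FQFQFQ
I(8)−F(5): 3 → D
P(15)−Q(16): -1≡25 → Z
K(10)−F(5): 5 → F
J(9)−Q(16): -7≡19 → T
N(13)−F(5): 8 → I
E(4)−Q(16): -12≡14 → O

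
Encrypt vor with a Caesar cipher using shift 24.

tmp

v(21): 21+24=45≡19 → t
o(14): 14+24=38≡12 → m
r(17): 17+24=41≡15 → p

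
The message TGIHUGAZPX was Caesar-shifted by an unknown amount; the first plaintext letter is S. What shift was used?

From the crib: T(19)−S(18)=1, so the shift is 1.

1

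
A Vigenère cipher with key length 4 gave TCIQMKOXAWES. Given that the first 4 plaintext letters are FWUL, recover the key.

Subtract each crib letter from the matching ciphertext letter (mod 26):
T(19)−F(5)=14 → O
C(2)−W(22)=-20≡6 → G
I(8)−U(20)=-12≡14 → O
Q(16)−L(11)=5 → F

OGOF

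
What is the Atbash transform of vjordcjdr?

eqliwxqwi

v(21) → e(4)
j(9) → q(16)
o(14) → l(11)
r(17) → i(8)
d(3) → w(22)
c(2) → x(23)
j(9) → q(16)
d(3) → w(22)
r(17) → i(8)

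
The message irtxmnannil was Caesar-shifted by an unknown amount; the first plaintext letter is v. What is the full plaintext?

From the crib: i(8)−v(21)=-13≡13, so the shift is 13.
Subtract 13 from each ciphertext letter:
i(8): 8−13=-5≡21 → v
r(17): 17−13=4 → e
t(19): 19−13=6 → g
x(23): 23−13=10 → k
m(12): 12−13=-1≡25 → z
n(13): 13−13=0 → a
a(0): 0−13=-13≡13 → n
n(13): 13−13=0 → a
n(13): 13−13=0 → a
i(8): 8−13=-5≡21 → v
l(11): 11−13=-2≡24 → y

vegkzanaavy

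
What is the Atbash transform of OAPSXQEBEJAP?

LZKHCJVYVQZK

O(14) → L(11)
A(0) → Z(25)
P(15) → K(10)
S(18) → H(7)
X(23) → C(2)
Q(16) → J(9)
E(4) → V(21)
B(1) → Y(24)
E(4) → V(21)
J(9) → Q(16)
A(0) → Z(25)
P(15) → K(10)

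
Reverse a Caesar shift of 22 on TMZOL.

XQDSP

T(19): 19−22=-3≡23 → X
M(12): 12−22=-10≡16 → Q
Z(25): 25−22=3 → D
O(14): 14−22=-8≡18 → S
L(11): 11−22=-11≡15 → P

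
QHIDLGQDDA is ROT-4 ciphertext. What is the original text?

MDEZHCMZZW

Q(16): 16−4=12 → M
H(7): 7−4=3 → D
I(8): 8−4=4 → E
D(3): 3−4=-1≡25 → Z
L(11): 11−4=7 → H
G(6): 6−4=2 → C
Q(16): 16−4=12 → M
D(3): 3−4=-1≡25 → Z
D(3): 3−4=-1≡25 → Z
A(0): 0−4=-4≡22 → W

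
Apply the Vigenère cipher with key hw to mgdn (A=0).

Repeat the key across the message: hwhw
m(12)+h(7): 19 → t
g(6)+w(22): 28≡2 → c
d(3)+h(7): 10 → k
n(13)+w(22): 35≡9 → j

tckj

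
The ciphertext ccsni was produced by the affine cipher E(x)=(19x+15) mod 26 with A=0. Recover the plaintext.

The inverse of 19 mod 26 is 11, since 19·11=209≡1. Apply D(y)=11·(y−15) mod 26:
c(2): 11·(2−15)=-143≡13 → n
c(2): 11·(2−15)=-143≡13 → n
s(18): 11·(18−15)=33≡7 → h
n(13): 11·(13−15)=-22≡4 → e
i(8): 11·(8−15)=-77≡1 → b

nnheb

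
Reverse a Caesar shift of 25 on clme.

dmnf

c(2): 2−25=-23≡3 → d
l(11): 11−25=-14≡12 → m
m(12): 12−25=-13≡13 → n
e(4): 4−25=-21≡5 → f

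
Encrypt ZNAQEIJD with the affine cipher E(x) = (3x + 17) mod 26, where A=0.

Z(25): 3·25+17=92≡14 → O
N(13): 3·13+17=56≡4 → E
A(0): 3·0+17=17 → R
Q(16): 3·16+17=65≡13 → N
E(4): 3·4+17=29≡3 → D
I(8): 3·8+17=41≡15 → P
J(9): 3·9+17=44≡18 → S
D(3): 3·3+17=26≡0 → A

OERNDPSA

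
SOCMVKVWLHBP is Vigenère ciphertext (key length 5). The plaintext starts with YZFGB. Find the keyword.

Subtract each crib letter from the matching ciphertext letter (mod 26):
S(18)−Y(24)=-6≡20 → U
O(14)−Z(25)=-11≡15 → P
C(2)−F(5)=-3≡23 → X
M(12)−G(6)=6 → G
V(21)−B(1)=20 → U

UPXGU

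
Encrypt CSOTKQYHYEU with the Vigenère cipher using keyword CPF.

EHTVZVAWDGJ

Repeat the key across the message: CPFCPFCPFCP
C(2)+C(2): 4 → E
S(18)+P(15): 33≡7 → H
O(14)+F(5): 19 → T
T(19)+C(2): 21 → V
K(10)+P(15): 25 → Z
Q(16)+F(5): 21 → V
Y(24)+C(2): 26≡0 → A
H(7)+P(15): 22 → W
Y(24)+F(5): 29≡3 → D
E(4)+C(2): 6 → G
U(20)+P(15): 35≡9 → J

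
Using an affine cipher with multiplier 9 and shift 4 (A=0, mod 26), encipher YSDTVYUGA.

Y(24): 9·24+4=220≡12 → M
S(18): 9·18+4=166≡10 → K
D(3): 9·3+4=31≡5 → F
T(19): 9·19+4=175≡19 → T
V(21): 9·21+4=193≡11 → L
Y(24): 9·24+4=220≡12 → M
U(20): 9·20+4=184≡2 → C
G(6): 9·6+4=58≡6 → G
A(0): 9·0+4=4 → E

MKFTLMCGE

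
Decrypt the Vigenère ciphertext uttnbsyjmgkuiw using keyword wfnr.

Repeat the key across the ciphertext: wfnrwfnrwfnrwf
u(20)−w(22): -2≡24 → y
t(19)−f(5): 14 → o
t(19)−n(13): 6 → g
n(13)−r(17): -4≡22 → w
b(1)−w(22): -21≡5 → f
s(18)−f(5): 13 → n
y(24)−n(13): 11 → l
j(9)−r(17): -8≡18 → s
m(12)−w(22): -10≡16 → q
g(6)−f(5): 1 → b
k(10)−n(13): -3≡23 → x
u(20)−r(17): 3 → d
i(8)−w(22): -14≡12 → m
w(22)−f(5): 17 → r

yogwfnlsqbxdmr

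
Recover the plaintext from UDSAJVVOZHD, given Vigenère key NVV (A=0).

HIXNOAITEUI

Repeat the key across the ciphertext: NVVNVVNVVNV
U(20)−N(13): 7 → H
D(3)−V(21): -18≡8 → I
S(18)−V(21): -3≡23 → X
A(0)−N(13): -13≡13 → N
J(9)−V(21): -12≡14 → O
V(21)−V(21): 0 → A
V(21)−N(13): 8 → I
O(14)−V(21): -7≡19 → T
Z(25)−V(21): 4 → E
H(7)−N(13): -6≡20 → U
D(3)−V(21): -18≡8 → I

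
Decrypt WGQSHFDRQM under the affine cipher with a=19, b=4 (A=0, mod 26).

The inverse of 19 mod 26 is 11, since 19·11=209≡1. Apply D(y)=11·(y−4) mod 26:
W(22): 11·(22−4)=198≡16 → Q
G(6): 11·(6−4)=22 → W
Q(16): 11·(16−4)=132≡2 → C
S(18): 11·(18−4)=154≡24 → Y
H(7): 11·(7−4)=33≡7 → H
F(5): 11·(5−4)=11 → L
D(3): 11·(3−4)=-11≡15 → P
R(17): 11·(17−4)=143≡13 → N
Q(16): 11·(16−4)=132≡2 → C
M(12): 11·(12−4)=88≡10 → K

QWCYHLPNCK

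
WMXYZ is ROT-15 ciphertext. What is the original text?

W(22): 22−15=7 → H
M(12): 12−15=-3≡23 → X
X(23): 23−15=8 → I
Y(24): 24−15=9 → J
Z(25): 25−15=10 → K

HXIJK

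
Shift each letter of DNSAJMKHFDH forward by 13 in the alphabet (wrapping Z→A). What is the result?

D(3): 3+13=16 → Q
N(13): 13+13=26≡0 → A
S(18): 18+13=31≡5 → F
A(0): 0+13=13 → N
J(9): 9+13=22 → W
M(12): 12+13=25 → Z
K(10): 10+13=23 → X
H(7): 7+13=20 → U
F(5): 5+13=18 → S
D(3): 3+13=16 → Q
H(7): 7+13=20 → U

QAFNWZXUSQU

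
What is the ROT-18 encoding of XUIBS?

X(23): 23+18=41≡15 → P
U(20): 20+18=38≡12 → M
I(8): 8+18=26≡0 → A
B(1): 1+18=19 → T
S(18): 18+18=36≡10 → K

PMATK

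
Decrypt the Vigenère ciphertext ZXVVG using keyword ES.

Repeat the key across the ciphertext: ESESE
Z(25)−E(4): 21 → V
X(23)−S(18): 5 → F
V(21)−E(4): 17 → R
V(21)−S(18): 3 → D
G(6)−E(4): 2 → C

VFRDC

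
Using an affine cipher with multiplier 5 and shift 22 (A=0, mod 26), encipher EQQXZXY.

E(4): 5·4+22=42≡16 → Q
Q(16): 5·16+22=102≡24 → Y
Q(16): 5·16+22=102≡24 → Y
X(23): 5·23+22=137≡7 → H
Z(25): 5·25+22=147≡17 → R
X(23): 5·23+22=137≡7 → H
Y(24): 5·24+22=142≡12 → M

QYYHRHM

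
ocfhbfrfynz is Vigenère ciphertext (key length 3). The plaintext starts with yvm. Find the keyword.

Subtract each crib letter from the matching ciphertext letter (mod 26):
o(14)−y(24)=-10≡16 → q
c(2)−v(21)=-19≡7 → h
f(5)−m(12)=-7≡19 → t

qht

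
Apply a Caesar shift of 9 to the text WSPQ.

FBYZ

W(22): 22+9=31≡5 → F
S(18): 18+9=27≡1 → B
P(15): 15+9=24 → Y
Q(16): 16+9=25 → Z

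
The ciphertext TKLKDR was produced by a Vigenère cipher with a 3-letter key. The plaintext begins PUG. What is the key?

Subtract each crib letter from the matching ciphertext letter (mod 26):
T(19)−P(15)=4 → E
K(10)−U(20)=-10≡16 → Q
L(11)−G(6)=5 → F

EQF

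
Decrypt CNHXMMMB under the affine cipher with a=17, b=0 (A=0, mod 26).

UNFJQQQX

The inverse of 17 mod 26 is 23, since 17·23=391≡1. Apply D(y)=23·(y−0) mod 26:
C(2): 23·(2−0)=46≡20 → U
N(13): 23·(13−0)=299≡13 → N
H(7): 23·(7−0)=161≡5 → F
X(23): 23·(23−0)=529≡9 → J
M(12): 23·(12−0)=276≡16 → Q
M(12): 23·(12−0)=276≡16 → Q
M(12): 23·(12−0)=276≡16 → Q
B(1): 23·(1−0)=23 → X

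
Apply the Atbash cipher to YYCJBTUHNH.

Y(24) → B(1)
Y(24) → B(1)
C(2) → X(23)
J(9) → Q(16)
B(1) → Y(24)
T(19) → G(6)
U(20) → F(5)
H(7) → S(18)
N(13) → M(12)
H(7) → S(18)

BBXQYGFSMS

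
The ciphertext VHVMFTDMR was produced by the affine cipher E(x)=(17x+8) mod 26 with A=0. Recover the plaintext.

The inverse of 17 mod 26 is 23, since 17·23=391≡1. Apply D(y)=23·(y−8) mod 26:
V(21): 23·(21−8)=299≡13 → N
H(7): 23·(7−8)=-23≡3 → D
V(21): 23·(21−8)=299≡13 → N
M(12): 23·(12−8)=92≡14 → O
F(5): 23·(5−8)=-69≡9 → J
T(19): 23·(19−8)=253≡19 → T
D(3): 23·(3−8)=-115≡15 → P
M(12): 23·(12−8)=92≡14 → O
R(17): 23·(17−8)=207≡25 → Z

NDNOJTPOZ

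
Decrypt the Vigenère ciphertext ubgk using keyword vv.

Repeat the key across the ciphertext: vvvv
u(20)−v(21): -1≡25 → z
b(1)−v(21): -20≡6 → g
g(6)−v(21): -15≡11 → l
k(10)−v(21): -11≡15 → p

zglp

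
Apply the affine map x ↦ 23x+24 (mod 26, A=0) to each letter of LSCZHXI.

RWSBDHA

L(11): 23·11+24=277≡17 → R
S(18): 23·18+24=438≡22 → W
C(2): 23·2+24=70≡18 → S
Z(25): 23·25+24=599≡1 → B
H(7): 23·7+24=185≡3 → D
X(23): 23·23+24=553≡7 → H
I(8): 23·8+24=208≡0 → A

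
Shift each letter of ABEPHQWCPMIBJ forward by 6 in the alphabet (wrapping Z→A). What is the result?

GHKVNWCIVSOHP

A(0): 0+6=6 → G
B(1): 1+6=7 → H
E(4): 4+6=10 → K
P(15): 15+6=21 → V
H(7): 7+6=13 → N
Q(16): 16+6=22 → W
W(22): 22+6=28≡2 → C
C(2): 2+6=8 → I
P(15): 15+6=21 → V
M(12): 12+6=18 → S
I(8): 8+6=14 → O
B(1): 1+6=7 → H
J(9): 9+6=15 → P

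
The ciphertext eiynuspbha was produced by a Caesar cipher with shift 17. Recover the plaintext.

nrhwdbykqj

e(4): 4−17=-13≡13 → n
i(8): 8−17=-9≡17 → r
y(24): 24−17=7 → h
n(13): 13−17=-4≡22 → w
u(20): 20−17=3 → d
s(18): 18−17=1 → b
p(15): 15−17=-2≡24 → y
b(1): 1−17=-16≡10 → k
h(7): 7−17=-10≡16 → q
a(0): 0−17=-17≡9 → j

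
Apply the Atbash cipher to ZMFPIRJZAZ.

Z(25) → A(0)
M(12) → N(13)
F(5) → U(20)
P(15) → K(10)
I(8) → R(17)
R(17) → I(8)
J(9) → Q(16)
Z(25) → A(0)
A(0) → Z(25)
Z(25) → A(0)

ANUKRIQAZA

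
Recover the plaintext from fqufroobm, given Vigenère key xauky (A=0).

Repeat the key across the ciphertext: xaukyxauk
f(5)−x(23): -18≡8 → i
q(16)−a(0): 16 → q
u(20)−u(20): 0 → a
f(5)−k(10): -5≡21 → v
r(17)−y(24): -7≡19 → t
o(14)−x(23): -9≡17 → r
o(14)−a(0): 14 → o
b(1)−u(20): -19≡7 → h
m(12)−k(10): 2 → c

iqavtrohc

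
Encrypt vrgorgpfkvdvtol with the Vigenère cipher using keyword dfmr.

Repeat the key across the message: dfmrdfmrdfmrdfm
v(21)+d(3): 24 → y
r(17)+f(5): 22 → w
g(6)+m(12): 18 → s
o(14)+r(17): 31≡5 → f
r(17)+d(3): 20 → u
g(6)+f(5): 11 → l
p(15)+m(12): 27≡1 → b
f(5)+r(17): 22 → w
k(10)+d(3): 13 → n
v(21)+f(5): 26≡0 → a
d(3)+m(12): 15 → p
v(21)+r(17): 38≡12 → m
t(19)+d(3): 22 → w
o(14)+f(5): 19 → t
l(11)+m(12): 23 → x

ywsfulbwnapmwtx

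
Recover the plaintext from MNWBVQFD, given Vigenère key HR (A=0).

Repeat the key across the ciphertext: HRHRHRHR
M(12)−H(7): 5 → F
N(13)−R(17): -4≡22 → W
W(22)−H(7): 15 → P
B(1)−R(17): -16≡10 → K
V(21)−H(7): 14 → O
Q(16)−R(17): -1≡25 → Z
F(5)−H(7): -2≡24 → Y
D(3)−R(17): -14≡12 → M

FWPKOZYM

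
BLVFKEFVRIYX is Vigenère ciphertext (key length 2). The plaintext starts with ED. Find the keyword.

XI

Subtract each crib letter from the matching ciphertext letter (mod 26):
B(1)−E(4)=-3≡23 → X
L(11)−D(3)=8 → I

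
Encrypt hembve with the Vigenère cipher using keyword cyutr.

jcgumg

Repeat the key across the message: cyutrc
h(7)+c(2): 9 → j
e(4)+y(24): 28≡2 → c
m(12)+u(20): 32≡6 → g
b(1)+t(19): 20 → u
v(21)+r(17): 38≡12 → m
e(4)+c(2): 6 → g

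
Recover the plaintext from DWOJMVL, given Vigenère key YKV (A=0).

Repeat the key across the ciphertext: YKVYKVY
D(3)−Y(24): -21≡5 → F
W(22)−K(10): 12 → M
O(14)−V(21): -7≡19 → T
J(9)−Y(24): -15≡11 → L
M(12)−K(10): 2 → C
V(21)−V(21): 0 → A
L(11)−Y(24): -13≡13 → N

FMTLCAN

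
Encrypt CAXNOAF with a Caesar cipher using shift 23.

C(2): 2+23=25 → Z
A(0): 0+23=23 → X
X(23): 23+23=46≡20 → U
N(13): 13+23=36≡10 → K
O(14): 14+23=37≡11 → L
A(0): 0+23=23 → X
F(5): 5+23=28≡2 → C

ZXUKLXC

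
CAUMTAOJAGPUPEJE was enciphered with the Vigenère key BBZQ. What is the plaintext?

BZVWSZPTZFQEODKO

Repeat the key across the ciphertext: BBZQBBZQBBZQBBZQ
C(2)−B(1): 1 → B
A(0)−B(1): -1≡25 → Z
U(20)−Z(25): -5≡21 → V
M(12)−Q(16): -4≡22 → W
T(19)−B(1): 18 → S
A(0)−B(1): -1≡25 → Z
O(14)−Z(25): -11≡15 → P
J(9)−Q(16): -7≡19 → T
A(0)−B(1): -1≡25 → Z
G(6)−B(1): 5 → F
P(15)−Z(25): -10≡16 → Q
U(20)−Q(16): 4 → E
P(15)−B(1): 14 → O
E(4)−B(1): 3 → D
J(9)−Z(25): -16≡10 → K
E(4)−Q(16): -12≡14 → O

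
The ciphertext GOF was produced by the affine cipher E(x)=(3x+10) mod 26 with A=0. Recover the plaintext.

The inverse of 3 mod 26 is 9, since 3·9=27≡1. Apply D(y)=9·(y−10) mod 26:
G(6): 9·(6−10)=-36≡16 → Q
O(14): 9·(14−10)=36≡10 → K
F(5): 9·(5−10)=-45≡7 → H

QKH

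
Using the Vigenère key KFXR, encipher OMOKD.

Repeat the key across the message: KFXRK
O(14)+K(10): 24 → Y
M(12)+F(5): 17 → R
O(14)+X(23): 37≡11 → L
K(10)+R(17): 27≡1 → B
D(3)+K(10): 13 → N

YRLBN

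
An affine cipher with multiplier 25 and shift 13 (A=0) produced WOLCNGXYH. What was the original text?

The inverse of 25 mod 26 is 25, since 25·25=625≡1. Apply D(y)=25·(y−13) mod 26:
W(22): 25·(22−13)=225≡17 → R
O(14): 25·(14−13)=25 → Z
L(11): 25·(11−13)=-50≡2 → C
C(2): 25·(2−13)=-275≡11 → L
N(13): 25·(13−13)=0 → A
G(6): 25·(6−13)=-175≡7 → H
X(23): 25·(23−13)=250≡16 → Q
Y(24): 25·(24−13)=275≡15 → P
H(7): 25·(7−13)=-150≡6 → G

RZCLAHQPG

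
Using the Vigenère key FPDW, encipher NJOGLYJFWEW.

Repeat the key across the message: FPDWFPDWFPD
N(13)+F(5): 18 → S
J(9)+P(15): 24 → Y
O(14)+D(3): 17 → R
G(6)+W(22): 28≡2 → C
L(11)+F(5): 16 → Q
Y(24)+P(15): 39≡13 → N
J(9)+D(3): 12 → M
F(5)+W(22): 27≡1 → B
W(22)+F(5): 27≡1 → B
E(4)+P(15): 19 → T
W(22)+D(3): 25 → Z

SYRCQNMBBTZ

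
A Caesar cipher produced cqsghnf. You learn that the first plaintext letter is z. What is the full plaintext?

znpdekc

From the crib: c(2)−z(25)=-23≡3, so the shift is 3.
Subtract 3 from each ciphertext letter:
c(2): 2−3=-1≡25 → z
q(16): 16−3=13 → n
s(18): 18−3=15 → p
g(6): 6−3=3 → d
h(7): 7−3=4 → e
n(13): 13−3=10 → k
f(5): 5−3=2 → c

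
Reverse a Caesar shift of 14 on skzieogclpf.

ewluqasoxbr

s(18): 18−14=4 → e
k(10): 10−14=-4≡22 → w
z(25): 25−14=11 → l
i(8): 8−14=-6≡20 → u
e(4): 4−14=-10≡16 → q
o(14): 14−14=0 → a
g(6): 6−14=-8≡18 → s
c(2): 2−14=-12≡14 → o
l(11): 11−14=-3≡23 → x
p(15): 15−14=1 → b
f(5): 5−14=-9≡17 → r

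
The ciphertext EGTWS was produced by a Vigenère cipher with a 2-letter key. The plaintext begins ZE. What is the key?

Subtract each crib letter from the matching ciphertext letter (mod 26):
E(4)−Z(25)=-21≡5 → F
G(6)−E(4)=2 → C

FC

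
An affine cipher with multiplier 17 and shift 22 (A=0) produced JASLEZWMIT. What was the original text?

The inverse of 17 mod 26 is 23, since 17·23=391≡1. Apply D(y)=23·(y−22) mod 26:
J(9): 23·(9−22)=-299≡13 → N
A(0): 23·(0−22)=-506≡14 → O
S(18): 23·(18−22)=-92≡12 → M
L(11): 23·(11−22)=-253≡7 → H
E(4): 23·(4−22)=-414≡2 → C
Z(25): 23·(25−22)=69≡17 → R
W(22): 23·(22−22)=0 → A
M(12): 23·(12−22)=-230≡4 → E
I(8): 23·(8−22)=-322≡16 → Q
T(19): 23·(19−22)=-69≡9 → J

NOMHCRAEQJ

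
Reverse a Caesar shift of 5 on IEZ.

I(8): 8−5=3 → D
E(4): 4−5=-1≡25 → Z
Z(25): 25−5=20 → U

DZU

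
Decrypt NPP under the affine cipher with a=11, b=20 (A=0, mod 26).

The inverse of 11 mod 26 is 19, since 11·19=209≡1. Apply D(y)=19·(y−20) mod 26:
N(13): 19·(13−20)=-133≡23 → X
P(15): 19·(15−20)=-95≡9 → J
P(15): 19·(15−20)=-95≡9 → J

XJJ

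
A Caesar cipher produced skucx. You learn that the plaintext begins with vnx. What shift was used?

23

From the crib: s(18)−v(21)=-3≡23, so the shift is 23.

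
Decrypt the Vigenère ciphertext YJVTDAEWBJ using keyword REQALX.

Repeat the key across the ciphertext: REQALXREQA
Y(24)−R(17): 7 → H
J(9)−E(4): 5 → F
V(21)−Q(16): 5 → F
T(19)−A(0): 19 → T
D(3)−L(11): -8≡18 → S
A(0)−X(23): -23≡3 → D
E(4)−R(17): -13≡13 → N
W(22)−E(4): 18 → S
B(1)−Q(16): -15≡11 → L
J(9)−A(0): 9 → J

HFFTSDNSLJ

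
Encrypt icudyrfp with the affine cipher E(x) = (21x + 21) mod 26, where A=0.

i(8): 21·8+21=189≡7 → h
c(2): 21·2+21=63≡11 → l
u(20): 21·20+21=441≡25 → z
d(3): 21·3+21=84≡6 → g
y(24): 21·24+21=525≡5 → f
r(17): 21·17+21=378≡14 → o
f(5): 21·5+21=126≡22 → w
p(15): 21·15+21=336≡24 → y

hlzgfowy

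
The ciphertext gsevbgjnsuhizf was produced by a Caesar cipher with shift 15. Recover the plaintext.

rdpgmruydfstkq

g(6): 6−15=-9≡17 → r
s(18): 18−15=3 → d
e(4): 4−15=-11≡15 → p
v(21): 21−15=6 → g
b(1): 1−15=-14≡12 → m
g(6): 6−15=-9≡17 → r
j(9): 9−15=-6≡20 → u
n(13): 13−15=-2≡24 → y
s(18): 18−15=3 → d
u(20): 20−15=5 → f
h(7): 7−15=-8≡18 → s
i(8): 8−15=-7≡19 → t
z(25): 25−15=10 → k
f(5): 5−15=-10≡16 → q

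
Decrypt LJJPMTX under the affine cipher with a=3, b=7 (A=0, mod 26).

KSSUTEO

The inverse of 3 mod 26 is 9, since 3·9=27≡1. Apply D(y)=9·(y−7) mod 26:
L(11): 9·(11−7)=36≡10 → K
J(9): 9·(9−7)=18 → S
J(9): 9·(9−7)=18 → S
P(15): 9·(15−7)=72≡20 → U
M(12): 9·(12−7)=45≡19 → T
T(19): 9·(19−7)=108≡4 → E
X(23): 9·(23−7)=144≡14 → O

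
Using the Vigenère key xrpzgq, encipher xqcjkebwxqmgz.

Repeat the key across the message: xrpzgqxrpzgqx
x(23)+x(23): 46≡20 → u
q(16)+r(17): 33≡7 → h
c(2)+p(15): 17 → r
j(9)+z(25): 34≡8 → i
k(10)+g(6): 16 → q
e(4)+q(16): 20 → u
b(1)+x(23): 24 → y
w(22)+r(17): 39≡13 → n
x(23)+p(15): 38≡12 → m
q(16)+z(25): 41≡15 → p
m(12)+g(6): 18 → s
g(6)+q(16): 22 → w
z(25)+x(23): 48≡22 → w

uhriquynmpsww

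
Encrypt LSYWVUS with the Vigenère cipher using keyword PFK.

AXILAEH

Repeat the key across the message: PFKPFKP
L(11)+P(15): 26≡0 → A
S(18)+F(5): 23 → X
Y(24)+K(10): 34≡8 → I
W(22)+P(15): 37≡11 → L
V(21)+F(5): 26≡0 → A
U(20)+K(10): 30≡4 → E
S(18)+P(15): 33≡7 → H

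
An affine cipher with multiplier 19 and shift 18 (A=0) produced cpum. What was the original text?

gtwm

The inverse of 19 mod 26 is 11, since 19·11=209≡1. Apply D(y)=11·(y−18) mod 26:
c(2): 11·(2−18)=-176≡6 → g
p(15): 11·(15−18)=-33≡19 → t
u(20): 11·(20−18)=22 → w
m(12): 11·(12−18)=-66≡12 → m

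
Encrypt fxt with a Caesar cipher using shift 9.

ogc

f(5): 5+9=14 → o
x(23): 23+9=32≡6 → g
t(19): 19+9=28≡2 → c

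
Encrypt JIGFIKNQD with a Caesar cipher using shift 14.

XWUTWYBER

J(9): 9+14=23 → X
I(8): 8+14=22 → W
G(6): 6+14=20 → U
F(5): 5+14=19 → T
I(8): 8+14=22 → W
K(10): 10+14=24 → Y
N(13): 13+14=27≡1 → B
Q(16): 16+14=30≡4 → E
D(3): 3+14=17 → R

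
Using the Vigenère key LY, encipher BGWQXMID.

Repeat the key across the message: LYLYLYLY
B(1)+L(11): 12 → M
G(6)+Y(24): 30≡4 → E
W(22)+L(11): 33≡7 → H
Q(16)+Y(24): 40≡14 → O
X(23)+L(11): 34≡8 → I
M(12)+Y(24): 36≡10 → K
I(8)+L(11): 19 → T
D(3)+Y(24): 27≡1 → B

MEHOIKTB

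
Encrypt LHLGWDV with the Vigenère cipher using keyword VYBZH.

GFMFDYT

Repeat the key across the message: VYBZHVY
L(11)+V(21): 32≡6 → G
H(7)+Y(24): 31≡5 → F
L(11)+B(1): 12 → M
G(6)+Z(25): 31≡5 → F
W(22)+H(7): 29≡3 → D
D(3)+V(21): 24 → Y
V(21)+Y(24): 45≡19 → T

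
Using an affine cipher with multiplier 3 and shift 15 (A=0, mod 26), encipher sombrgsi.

s(18): 3·18+15=69≡17 → r
o(14): 3·14+15=57≡5 → f
m(12): 3·12+15=51≡25 → z
b(1): 3·1+15=18 → s
r(17): 3·17+15=66≡14 → o
g(6): 3·6+15=33≡7 → h
s(18): 3·18+15=69≡17 → r
i(8): 3·8+15=39≡13 → n

rfzsohrn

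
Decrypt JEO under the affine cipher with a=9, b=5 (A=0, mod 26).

The inverse of 9 mod 26 is 3, since 9·3=27≡1. Apply D(y)=3·(y−5) mod 26:
J(9): 3·(9−5)=12 → M
E(4): 3·(4−5)=-3≡23 → X
O(14): 3·(14−5)=27≡1 → B

MXB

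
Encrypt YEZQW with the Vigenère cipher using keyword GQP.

Repeat the key across the message: GQPGQ
Y(24)+G(6): 30≡4 → E
E(4)+Q(16): 20 → U
Z(25)+P(15): 40≡14 → O
Q(16)+G(6): 22 → W
W(22)+Q(16): 38≡12 → M

EUOWM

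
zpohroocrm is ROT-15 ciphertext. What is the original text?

kazsczzncx

z(25): 25−15=10 → k
p(15): 15−15=0 → a
o(14): 14−15=-1≡25 → z
h(7): 7−15=-8≡18 → s
r(17): 17−15=2 → c
o(14): 14−15=-1≡25 → z
o(14): 14−15=-1≡25 → z
c(2): 2−15=-13≡13 → n
r(17): 17−15=2 → c
m(12): 12−15=-3≡23 → x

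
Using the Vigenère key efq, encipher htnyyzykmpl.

lydcdpcpctq

Repeat the key across the message: efqefqefqef
h(7)+e(4): 11 → l
t(19)+f(5): 24 → y
n(13)+q(16): 29≡3 → d
y(24)+e(4): 28≡2 → c
y(24)+f(5): 29≡3 → d
z(25)+q(16): 41≡15 → p
y(24)+e(4): 28≡2 → c
k(10)+f(5): 15 → p
m(12)+q(16): 28≡2 → c
p(15)+e(4): 19 → t
l(11)+f(5): 16 → q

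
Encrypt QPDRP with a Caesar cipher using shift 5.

Q(16): 16+5=21 → V
P(15): 15+5=20 → U
D(3): 3+5=8 → I
R(17): 17+5=22 → W
P(15): 15+5=20 → U

VUIWU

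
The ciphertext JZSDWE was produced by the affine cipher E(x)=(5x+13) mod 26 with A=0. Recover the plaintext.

The inverse of 5 mod 26 is 21, since 5·21=105≡1. Apply D(y)=21·(y−13) mod 26:
J(9): 21·(9−13)=-84≡20 → U
Z(25): 21·(25−13)=252≡18 → S
S(18): 21·(18−13)=105≡1 → B
D(3): 21·(3−13)=-210≡24 → Y
W(22): 21·(22−13)=189≡7 → H
E(4): 21·(4−13)=-189≡19 → T

USBYHT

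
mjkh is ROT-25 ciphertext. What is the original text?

nkli

m(12): 12−25=-13≡13 → n
j(9): 9−25=-16≡10 → k
k(10): 10−25=-15≡11 → l
h(7): 7−25=-18≡8 → i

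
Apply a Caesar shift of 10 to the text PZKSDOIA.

ZJUCNYSK

P(15): 15+10=25 → Z
Z(25): 25+10=35≡9 → J
K(10): 10+10=20 → U
S(18): 18+10=28≡2 → C
D(3): 3+10=13 → N
O(14): 14+10=24 → Y
I(8): 8+10=18 → S
A(0): 0+10=10 → K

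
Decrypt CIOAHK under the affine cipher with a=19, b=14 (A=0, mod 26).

The inverse of 19 mod 26 is 11, since 19·11=209≡1. Apply D(y)=11·(y−14) mod 26:
C(2): 11·(2−14)=-132≡24 → Y
I(8): 11·(8−14)=-66≡12 → M
O(14): 11·(14−14)=0 → A
A(0): 11·(0−14)=-154≡2 → C
H(7): 11·(7−14)=-77≡1 → B
K(10): 11·(10−14)=-44≡8 → I

YMACBI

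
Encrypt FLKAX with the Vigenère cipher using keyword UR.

ZCERR

Repeat the key across the message: URURU
F(5)+U(20): 25 → Z
L(11)+R(17): 28≡2 → C
K(10)+U(20): 30≡4 → E
A(0)+R(17): 17 → R
X(23)+U(20): 43≡17 → R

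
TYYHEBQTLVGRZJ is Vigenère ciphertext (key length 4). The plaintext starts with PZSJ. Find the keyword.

Subtract each crib letter from the matching ciphertext letter (mod 26):
T(19)−P(15)=4 → E
Y(24)−Z(25)=-1≡25 → Z
Y(24)−S(18)=6 → G
H(7)−J(9)=-2≡24 → Y

EZGY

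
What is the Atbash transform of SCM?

HXN

S(18) → H(7)
C(2) → X(23)
M(12) → N(13)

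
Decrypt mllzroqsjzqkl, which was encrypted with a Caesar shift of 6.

m(12): 12−6=6 → g
l(11): 11−6=5 → f
l(11): 11−6=5 → f
z(25): 25−6=19 → t
r(17): 17−6=11 → l
o(14): 14−6=8 → i
q(16): 16−6=10 → k
s(18): 18−6=12 → m
j(9): 9−6=3 → d
z(25): 25−6=19 → t
q(16): 16−6=10 → k
k(10): 10−6=4 → e
l(11): 11−6=5 → f

gfftlikmdtkef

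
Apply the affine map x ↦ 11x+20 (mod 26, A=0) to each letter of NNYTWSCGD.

HHYVCKQIB

N(13): 11·13+20=163≡7 → H
N(13): 11·13+20=163≡7 → H
Y(24): 11·24+20=284≡24 → Y
T(19): 11·19+20=229≡21 → V
W(22): 11·22+20=262≡2 → C
S(18): 11·18+20=218≡10 → K
C(2): 11·2+20=42≡16 → Q
G(6): 11·6+20=86≡8 → I
D(3): 11·3+20=53≡1 → B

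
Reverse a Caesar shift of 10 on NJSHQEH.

N(13): 13−10=3 → D
J(9): 9−10=-1≡25 → Z
S(18): 18−10=8 → I
H(7): 7−10=-3≡23 → X
Q(16): 16−10=6 → G
E(4): 4−10=-6≡20 → U
H(7): 7−10=-3≡23 → X

DZIXGUX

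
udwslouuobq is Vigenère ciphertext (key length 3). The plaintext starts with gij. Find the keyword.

ovn

Subtract each crib letter from the matching ciphertext letter (mod 26):
u(20)−g(6)=14 → o
d(3)−i(8)=-5≡21 → v
w(22)−j(9)=13 → n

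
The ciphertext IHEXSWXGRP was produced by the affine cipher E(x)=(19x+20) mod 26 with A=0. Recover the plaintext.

YNGHEWHCTX

The inverse of 19 mod 26 is 11, since 19·11=209≡1. Apply D(y)=11·(y−20) mod 26:
I(8): 11·(8−20)=-132≡24 → Y
H(7): 11·(7−20)=-143≡13 → N
E(4): 11·(4−20)=-176≡6 → G
X(23): 11·(23−20)=33≡7 → H
S(18): 11·(18−20)=-22≡4 → E
W(22): 11·(22−20)=22 → W
X(23): 11·(23−20)=33≡7 → H
G(6): 11·(6−20)=-154≡2 → C
R(17): 11·(17−20)=-33≡19 → T
P(15): 11·(15−20)=-55≡23 → X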